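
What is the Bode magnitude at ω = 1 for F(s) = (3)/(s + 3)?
Substitute s = j*1: F(j1) = 0.9 - 0.3j.
|F(j1)| = sqrt(Re² + Im²) = 0.9487.
20*log₁₀(0.9487) = -0.46 dB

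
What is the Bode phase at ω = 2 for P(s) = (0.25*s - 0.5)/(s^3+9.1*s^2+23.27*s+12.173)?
Substitute s = j*2: P(j2) = 0.0151444 + 0.00345344j.
∠P(j2) = atan2(Im, Re) = atan2(0.00345344, 0.0151444) = 12.85°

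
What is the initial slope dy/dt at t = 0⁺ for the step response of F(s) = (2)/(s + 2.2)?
IVT: y'(0⁺) = lim_{s→∞} s²·Y(s) = lim_{s→∞} s·F(s).
deg(num) = 0, deg(den) = 1, relative degree = 1, so s·F(s) → (leading num)/(leading den) = 2/1 = 2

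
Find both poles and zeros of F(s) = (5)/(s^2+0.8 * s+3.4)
Set denominator = 0: s^2 + 0.8*s + 3.4 = 0 → Poles: -0.4 + 1.8j, -0.4 - 1.8j
Numerator is a nonzero constant (5) → Zeros: none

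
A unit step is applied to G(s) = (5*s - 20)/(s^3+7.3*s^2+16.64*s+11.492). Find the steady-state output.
FVT: lim_{t→∞} y(t) = lim_{s→0} s*Y(s) where Y(s) = G(s)/s.
= lim_{s→0} G(s) = G(0) = num(0)/den(0) = -20/11.492 = -1.74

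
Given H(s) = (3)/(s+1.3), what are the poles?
Set denominator = 0: s + 1.3 = 0 → Poles: -1.3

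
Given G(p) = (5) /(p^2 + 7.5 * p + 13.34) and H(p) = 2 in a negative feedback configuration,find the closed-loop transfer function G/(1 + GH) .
Closed-loop T = G/(1+GH).
Numerator: G_num * H_den = 5.
Denominator: G_den * H_den + G_num * H_num = (p^2 + 7.5*p + 13.34) + (10) = p^2 + 7.5*p + 23.34.
T(p) = (5)/(p^2 + 7.5*p + 23.34)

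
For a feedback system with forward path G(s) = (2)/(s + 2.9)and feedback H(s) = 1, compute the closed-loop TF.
Closed-loop T = G/(1+GH).
Numerator: G_num * H_den = 2.
Denominator: G_den * H_den + G_num * H_num = (s + 2.9) + (2) = s + 4.9.
T(s) = (2)/(s + 4.9)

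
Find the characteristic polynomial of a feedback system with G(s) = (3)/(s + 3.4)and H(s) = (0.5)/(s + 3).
Characteristic poly = G_den * H_den + G_num * H_num = (s^2 + 6.4*s + 10.2) + (1.5) = s^2 + 6.4*s + 11.7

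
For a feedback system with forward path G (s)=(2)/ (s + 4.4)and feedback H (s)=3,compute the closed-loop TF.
Closed-loop T = G/(1+GH).
Numerator: G_num * H_den = 2.
Denominator: G_den * H_den + G_num * H_num = (s + 4.4) + (6) = s + 10.4.
T(s) = (2)/(s + 10.4)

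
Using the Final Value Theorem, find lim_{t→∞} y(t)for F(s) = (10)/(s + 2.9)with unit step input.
FVT: lim_{t→∞} y(t) = lim_{s→0} s*Y(s) where Y(s) = F(s)/s.
= lim_{s→0} F(s) = F(0) = num(0)/den(0) = 10/2.9 = 3.448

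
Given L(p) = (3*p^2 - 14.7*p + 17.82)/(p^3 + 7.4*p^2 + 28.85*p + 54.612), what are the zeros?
Set numerator = 0: 3*p^2 - 14.7*p + 17.82 = 3*(p - 2.2)(p - 2.7) = 0 → Zeros: 2.2, 2.7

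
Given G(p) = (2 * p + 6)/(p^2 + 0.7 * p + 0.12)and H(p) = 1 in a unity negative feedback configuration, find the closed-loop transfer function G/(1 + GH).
Closed-loop T = G/(1+GH).
Numerator: G_num * H_den = 2*p + 6.
Denominator: G_den * H_den + G_num * H_num = (p^2 + 0.7*p + 0.12) + (2*p + 6) = p^2 + 2.7*p + 6.12.
T(p) = (2*p + 6)/(p^2 + 2.7*p + 6.12)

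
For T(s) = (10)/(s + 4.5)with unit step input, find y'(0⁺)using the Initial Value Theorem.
IVT: y'(0⁺) = lim_{s→∞} s²·Y(s) = lim_{s→∞} s·T(s).
deg(num) = 0, deg(den) = 1, relative degree = 1, so s·T(s) → (leading num)/(leading den) = 10/1 = 10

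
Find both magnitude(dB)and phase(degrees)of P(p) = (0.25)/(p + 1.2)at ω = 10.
Substitute p = j*10: P(j10) = 0.00295741 - 0.0246451j.
|P| = 20*log₁₀(sqrt(Re²+Im²)) = -32.10 dB.
∠P = atan2(Im, Re) = -83.16°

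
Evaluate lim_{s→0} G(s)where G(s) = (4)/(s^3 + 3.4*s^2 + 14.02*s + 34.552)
DC gain = G(0) = num(0)/den(0) = 4/34.552 = 0.1158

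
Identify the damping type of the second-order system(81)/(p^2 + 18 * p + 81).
Standard form: ωn²/(p²+2ζωn·p+ωn²) gives ωn=9, ζ=1.
Critically damped (ζ = 1)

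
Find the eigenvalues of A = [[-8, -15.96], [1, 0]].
Eigenvalues solve det(λI - A) = 0.
Characteristic polynomial: λ^2 + 8*λ + 15.96 = 0.
Factor: (λ + 3.8)(λ + 4.2) = 0.
Roots: -3.8, -4.2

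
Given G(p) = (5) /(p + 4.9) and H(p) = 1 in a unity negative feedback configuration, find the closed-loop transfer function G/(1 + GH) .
Closed-loop T = G/(1+GH).
Numerator: G_num * H_den = 5.
Denominator: G_den * H_den + G_num * H_num = (p + 4.9) + (5) = p + 9.9.
T(p) = (5)/(p + 9.9)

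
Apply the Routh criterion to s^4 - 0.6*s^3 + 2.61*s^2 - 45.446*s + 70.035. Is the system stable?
Routh array:
s^4: [1, 2.61, 70.035]; s^3: [-0.6, -45.446]; s^2: [-73.1333, 70.035]; s^1: [-46.0206]; s^0: [70.035]
First column: [1, -0.6, -73.1333, -46.0206, 70.035]. Sign changes = 2.
No, unstable (2 RHP root(s))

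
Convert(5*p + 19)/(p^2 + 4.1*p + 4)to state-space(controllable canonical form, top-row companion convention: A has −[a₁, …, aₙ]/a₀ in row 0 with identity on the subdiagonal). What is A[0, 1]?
Reachable canonical form for den = p^2 + 4.1*p + 4: top row of A = -[a₁,a₂,...,aₙ]/a₀, ones on the subdiagonal, zeros elsewhere.
A = [[-4.1, -4], [1, 0]].
A[0,1] = -4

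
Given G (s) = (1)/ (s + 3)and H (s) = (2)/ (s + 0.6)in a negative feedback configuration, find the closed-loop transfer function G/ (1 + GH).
Closed-loop T = G/(1+GH).
Numerator: G_num * H_den = s + 0.6.
Denominator: G_den * H_den + G_num * H_num = (s^2 + 3.6*s + 1.8) + (2) = s^2 + 3.6*s + 3.8.
T(s) = (s + 0.6)/(s^2 + 3.6*s + 3.8)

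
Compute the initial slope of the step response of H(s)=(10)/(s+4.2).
IVT: y'(0⁺) = lim_{s→∞} s²·Y(s) = lim_{s→∞} s·H(s).
deg(num) = 0, deg(den) = 1, relative degree = 1, so s·H(s) → (leading num)/(leading den) = 10/1 = 10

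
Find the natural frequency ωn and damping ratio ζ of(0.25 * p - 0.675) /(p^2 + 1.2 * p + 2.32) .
Underdamped: complex pole -0.6 + 1.4j. ωn = |pole| = 1.523, ζ = -Re(pole)/ωn = 0.3939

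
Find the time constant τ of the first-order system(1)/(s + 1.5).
First-order system: τ = -1/pole. Pole = -1.5. τ = -1/(-1.5) = 0.6667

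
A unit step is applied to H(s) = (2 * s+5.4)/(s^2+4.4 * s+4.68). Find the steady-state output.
FVT: lim_{t→∞} y(t) = lim_{s→0} s*Y(s) where Y(s) = H(s)/s.
= lim_{s→0} H(s) = H(0) = num(0)/den(0) = 5.4/4.68 = 1.154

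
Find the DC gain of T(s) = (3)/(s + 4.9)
DC gain = T(0) = num(0)/den(0) = 3/4.9 = 0.6122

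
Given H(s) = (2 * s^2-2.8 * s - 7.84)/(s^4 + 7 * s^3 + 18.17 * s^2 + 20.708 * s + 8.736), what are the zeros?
Set numerator = 0: 2*s^2 - 2.8*s - 7.84 = 2*(s - 2.8)(s + 1.4) = 0 → Zeros: -1.4, 2.8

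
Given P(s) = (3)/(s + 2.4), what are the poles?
Set denominator = 0: s + 2.4 = 0 → Poles: -2.4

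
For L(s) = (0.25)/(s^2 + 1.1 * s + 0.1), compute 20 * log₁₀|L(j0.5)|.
Substitute s = j*0.5: L(j0.5) = -0.115385 - 0.423077j.
|L(j0.5)| = sqrt(Re² + Im²) = 0.4385.
20*log₁₀(0.4385) = -7.16 dB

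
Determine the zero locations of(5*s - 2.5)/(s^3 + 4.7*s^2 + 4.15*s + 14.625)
Set numerator = 0: 5*s - 2.5 = 0 → Zeros: 0.5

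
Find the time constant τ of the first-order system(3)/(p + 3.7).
First-order system: τ = -1/pole. Pole = -3.7. τ = -1/(-3.7) = 0.2703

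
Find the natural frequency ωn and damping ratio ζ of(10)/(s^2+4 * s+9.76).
Underdamped: complex pole -2 + 2.4j. ωn = |pole| = 3.124, ζ = -Re(pole)/ωn = 0.6402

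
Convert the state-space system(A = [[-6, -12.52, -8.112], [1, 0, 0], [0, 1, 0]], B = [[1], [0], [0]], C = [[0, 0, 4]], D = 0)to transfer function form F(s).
F(s) = C(sI - A)⁻¹B + D.
Characteristic polynomial det(sI - A) = s^3 + 6*s^2 + 12.52*s + 8.112.
Numerator from C·adj(sI-A)·B + D·det(sI-A) = 4.
F(s) = (4)/(s^3 + 6*s^2 + 12.52*s + 8.112)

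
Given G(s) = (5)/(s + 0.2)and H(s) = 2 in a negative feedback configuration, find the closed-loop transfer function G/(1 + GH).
Closed-loop T = G/(1+GH).
Numerator: G_num * H_den = 5.
Denominator: G_den * H_den + G_num * H_num = (s + 0.2) + (10) = s + 10.2.
T(s) = (5)/(s + 10.2)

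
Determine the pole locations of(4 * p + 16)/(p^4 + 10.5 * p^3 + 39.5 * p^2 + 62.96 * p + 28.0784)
Set denominator = 0: p^4 + 10.5*p^3 + 39.5*p^2 + 62.96*p + 28.0784 = (p + 4.6)(p + 0.7)(p^2 + 5.2*p + 8.72) = 0 → Poles: -0.7, -2.6 + 1.4j, -2.6 - 1.4j, -4.6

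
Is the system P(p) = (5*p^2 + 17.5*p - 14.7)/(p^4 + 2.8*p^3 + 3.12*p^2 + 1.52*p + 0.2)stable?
Denominator: p^4 + 2.8*p^3 + 3.12*p^2 + 1.52*p + 0.2 = (p + 1)(p + 0.2)(p^2 + 1.6*p + 1). Poles: -0.2, -0.8 + 0.6j, -0.8 - 0.6j, -1. All Re(p)<0: Yes (stable)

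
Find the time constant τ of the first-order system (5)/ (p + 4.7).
First-order system: τ = -1/pole. Pole = -4.7. τ = -1/(-4.7) = 0.2128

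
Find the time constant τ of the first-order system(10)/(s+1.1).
First-order system: τ = -1/pole. Pole = -1.1. τ = -1/(-1.1) = 0.9091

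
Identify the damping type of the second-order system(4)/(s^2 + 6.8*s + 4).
Standard form: ωn²/(s²+2ζωn·s+ωn²) gives ωn=2, ζ=1.7.
Overdamped (ζ = 1.7 > 1)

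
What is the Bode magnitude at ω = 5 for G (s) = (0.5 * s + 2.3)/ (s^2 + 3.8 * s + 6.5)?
Substitute s = j*5: G(j5) = 0.00703875 - 0.127906j.
|G(j5)| = sqrt(Re² + Im²) = 0.1281.
20*log₁₀(0.1281) = -17.85 dB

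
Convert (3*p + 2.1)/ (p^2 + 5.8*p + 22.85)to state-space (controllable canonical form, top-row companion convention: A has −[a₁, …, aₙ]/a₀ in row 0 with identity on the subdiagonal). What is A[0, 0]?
Reachable canonical form for den = p^2 + 5.8*p + 22.85: top row of A = -[a₁,a₂,...,aₙ]/a₀, ones on the subdiagonal, zeros elsewhere.
A = [[-5.8, -22.85], [1, 0]].
A[0,0] = -5.8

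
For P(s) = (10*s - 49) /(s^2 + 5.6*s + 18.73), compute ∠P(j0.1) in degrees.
Substitute s = j*0.1: P(j0.1) = -2.61358 + 0.131603j.
∠P(j0.1) = atan2(Im, Re) = atan2(0.131603, -2.61358) = 177.12°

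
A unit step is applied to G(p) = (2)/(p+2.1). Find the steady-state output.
FVT: lim_{t→∞} y(t) = lim_{p→0} p*Y(p) where Y(p) = G(p)/p.
= lim_{p→0} G(p) = G(0) = num(0)/den(0) = 2/2.1 = 0.9524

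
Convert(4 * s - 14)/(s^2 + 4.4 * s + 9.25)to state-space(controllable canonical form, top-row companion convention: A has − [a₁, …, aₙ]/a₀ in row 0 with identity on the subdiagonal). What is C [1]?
Reachable canonical form: C = numerator coefficients (right-aligned, zero-padded to length n).
num = 4*s - 14, C = [[4, -14]].
C[1] = -14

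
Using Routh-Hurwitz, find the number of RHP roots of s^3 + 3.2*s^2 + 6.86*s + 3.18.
Routh array:
s^3: [1, 6.86]; s^2: [3.2, 3.18]; s^1: [5.86625]; s^0: [3.18]
First column: [1, 3.2, 5.86625, 3.18]. Sign changes = RHP roots = 0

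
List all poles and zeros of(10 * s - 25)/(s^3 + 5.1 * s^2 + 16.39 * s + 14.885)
Set denominator = 0: s^3 + 5.1*s^2 + 16.39*s + 14.885 = (s + 1.3)(s^2 + 3.8*s + 11.45) = 0 → Poles: -1.3, -1.9 + 2.8j, -1.9 - 2.8j
Set numerator = 0: 10*s - 25 = 0 → Zeros: 2.5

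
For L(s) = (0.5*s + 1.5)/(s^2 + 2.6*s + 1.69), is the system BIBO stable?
Denominator: s^2 + 2.6*s + 1.69 = (s + 1.3)(s + 1.3). Poles: -1.3, -1.3. All Re(p)<0: Yes (stable)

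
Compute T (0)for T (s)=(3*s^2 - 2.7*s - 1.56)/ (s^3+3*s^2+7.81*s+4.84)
DC gain = T(0) = num(0)/den(0) = -1.56/4.84 = -0.3223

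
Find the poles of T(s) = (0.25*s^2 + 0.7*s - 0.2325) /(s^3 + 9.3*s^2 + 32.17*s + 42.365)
Set denominator = 0: s^3 + 9.3*s^2 + 32.17*s + 42.365 = (s + 3.7)(s^2 + 5.6*s + 11.45) = 0 → Poles: -2.8 + 1.9j, -2.8 - 1.9j, -3.7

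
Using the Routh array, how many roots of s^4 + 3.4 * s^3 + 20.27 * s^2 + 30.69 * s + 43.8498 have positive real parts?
Routh array:
s^4: [1, 20.27, 43.8498]; s^3: [3.4, 30.69]; s^2: [11.2435, 43.8498]; s^1: [17.43]; s^0: [43.8498]
First column: [1, 3.4, 11.2435, 17.43, 43.8498]. Sign changes = RHP roots = 0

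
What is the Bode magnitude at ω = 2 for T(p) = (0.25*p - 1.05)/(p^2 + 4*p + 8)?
Substitute p = j*2: T(j2) = -0.0025 + 0.13j.
|T(j2)| = sqrt(Re² + Im²) = 0.13.
20*log₁₀(0.13) = -17.72 dB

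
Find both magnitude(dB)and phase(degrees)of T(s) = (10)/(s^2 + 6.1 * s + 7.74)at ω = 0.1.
Substitute s = j*0.1: T(j0.1) = 1.28565 - 0.101455j.
|T| = 20*log₁₀(sqrt(Re²+Im²)) = 2.21 dB.
∠T = atan2(Im, Re) = -4.51°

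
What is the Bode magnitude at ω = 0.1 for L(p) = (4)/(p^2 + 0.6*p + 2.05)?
Substitute p = j*0.1: L(j0.1) = 1.95909 - 0.0576203j.
|L(j0.1)| = sqrt(Re² + Im²) = 1.96.
20*log₁₀(1.96) = 5.84 dB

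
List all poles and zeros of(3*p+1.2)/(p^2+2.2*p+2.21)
Set denominator = 0: p^2 + 2.2*p + 2.21 = 0 → Poles: -1.1 + 1j, -1.1 - 1j
Set numerator = 0: 3*p + 1.2 = 0 → Zeros: -0.4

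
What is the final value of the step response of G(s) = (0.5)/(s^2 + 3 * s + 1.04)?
FVT: lim_{t→∞} y(t) = lim_{s→0} s*Y(s) where Y(s) = G(s)/s.
= lim_{s→0} G(s) = G(0) = num(0)/den(0) = 0.5/1.04 = 0.4808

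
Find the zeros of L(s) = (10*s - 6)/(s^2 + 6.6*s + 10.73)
Set numerator = 0: 10*s - 6 = 0 → Zeros: 0.6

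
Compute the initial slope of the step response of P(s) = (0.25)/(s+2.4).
IVT: y'(0⁺) = lim_{s→∞} s²·Y(s) = lim_{s→∞} s·P(s).
deg(num) = 0, deg(den) = 1, relative degree = 1, so s·P(s) → (leading num)/(leading den) = 0.25/1 = 0.25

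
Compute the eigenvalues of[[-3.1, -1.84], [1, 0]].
Eigenvalues solve det(λI - A) = 0.
Characteristic polynomial: λ^2 + 3.1*λ + 1.84 = 0.
Factor: (λ + 2.3)(λ + 0.8) = 0.
Roots: -0.8, -2.3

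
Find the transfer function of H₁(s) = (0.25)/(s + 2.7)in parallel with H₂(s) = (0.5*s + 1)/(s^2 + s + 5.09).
Parallel: H = H₁ + H₂ = (n₁·d₂ + n₂·d₁)/(d₁·d₂).
n₁·d₂ = 0.25*s^2 + 0.25*s + 1.2725. n₂·d₁ = 0.5*s^2 + 2.35*s + 2.7. Sum = 0.75*s^2 + 2.6*s + 3.9725. d₁·d₂ = s^3 + 3.7*s^2 + 7.79*s + 13.743.
H(s) = (0.75*s^2 + 2.6*s + 3.9725)/(s^3 + 3.7*s^2 + 7.79*s + 13.743)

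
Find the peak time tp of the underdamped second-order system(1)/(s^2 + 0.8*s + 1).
Standard form: ωn²/(s²+2ζωn·s+ωn²) → ωn = 1, ζ = 0.4.
ωd = ωn·√(1-ζ²) = 1·√(1-0.4²) = 0.9165.
tp = π/ωd = π/0.9165 = 3.428 s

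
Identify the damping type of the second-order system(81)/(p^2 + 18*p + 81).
Standard form: ωn²/(p²+2ζωn·p+ωn²) gives ωn=9, ζ=1.
Critically damped (ζ = 1)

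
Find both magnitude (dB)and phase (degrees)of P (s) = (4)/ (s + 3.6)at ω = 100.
Substitute s = j*100: P(j100) = 0.00143814 - 0.0399482j.
|P| = 20*log₁₀(sqrt(Re²+Im²)) = -27.96 dB.
∠P = atan2(Im, Re) = -87.94°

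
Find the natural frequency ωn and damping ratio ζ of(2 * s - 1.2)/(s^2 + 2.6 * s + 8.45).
Underdamped: complex pole -1.3 + 2.6j. ωn = |pole| = 2.907, ζ = -Re(pole)/ωn = 0.4472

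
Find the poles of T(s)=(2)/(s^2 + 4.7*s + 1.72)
Set denominator = 0: s^2 + 4.7*s + 1.72 = (s + 4.3)(s + 0.4) = 0 → Poles: -0.4, -4.3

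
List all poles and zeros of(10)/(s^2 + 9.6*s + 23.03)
Set denominator = 0: s^2 + 9.6*s + 23.03 = (s + 4.9)(s + 4.7) = 0 → Poles: -4.7, -4.9
Numerator is a nonzero constant (10) → Zeros: none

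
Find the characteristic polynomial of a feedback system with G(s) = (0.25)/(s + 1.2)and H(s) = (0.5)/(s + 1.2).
Characteristic poly = G_den * H_den + G_num * H_num = (s^2 + 2.4*s + 1.44) + (0.125) = s^2 + 2.4*s + 1.565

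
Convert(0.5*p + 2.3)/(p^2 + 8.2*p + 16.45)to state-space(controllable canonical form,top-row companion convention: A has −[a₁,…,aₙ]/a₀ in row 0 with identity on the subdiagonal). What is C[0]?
Reachable canonical form: C = numerator coefficients (right-aligned, zero-padded to length n).
num = 0.5*p + 2.3, C = [[0.5, 2.3]].
C[0] = 0.5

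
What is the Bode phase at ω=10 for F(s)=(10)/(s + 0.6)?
Substitute s = j*10: F(j10) = 0.0597848 - 0.996413j.
∠F(j10) = atan2(Im, Re) = atan2(-0.996413, 0.0597848) = -86.57°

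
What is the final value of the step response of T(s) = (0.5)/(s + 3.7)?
FVT: lim_{t→∞} y(t) = lim_{s→0} s*Y(s) where Y(s) = T(s)/s.
= lim_{s→0} T(s) = T(0) = num(0)/den(0) = 0.5/3.7 = 0.1351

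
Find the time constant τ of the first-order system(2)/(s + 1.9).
First-order system: τ = -1/pole. Pole = -1.9. τ = -1/(-1.9) = 0.5263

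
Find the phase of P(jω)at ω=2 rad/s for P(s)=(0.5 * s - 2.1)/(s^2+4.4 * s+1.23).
Substitute s = j*2: P(j2) = 0.171737 + 0.184578j.
∠P(j2) = atan2(Im, Re) = atan2(0.184578, 0.171737) = 47.06°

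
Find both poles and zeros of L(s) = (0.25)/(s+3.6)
Set denominator = 0: s + 3.6 = 0 → Poles: -3.6
Numerator is a nonzero constant (0.25) → Zeros: none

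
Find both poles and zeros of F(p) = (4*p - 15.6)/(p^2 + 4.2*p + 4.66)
Set denominator = 0: p^2 + 4.2*p + 4.66 = 0 → Poles: -2.1 + 0.5j, -2.1 - 0.5j
Set numerator = 0: 4*p - 15.6 = 0 → Zeros: 3.9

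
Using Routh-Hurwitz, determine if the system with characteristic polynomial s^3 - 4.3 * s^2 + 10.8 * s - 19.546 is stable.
Routh array:
s^3: [1, 10.8]; s^2: [-4.3, -19.546]; s^1: [6.25442]; s^0: [-19.546]
First column: [1, -4.3, 6.25442, -19.546]. Sign changes = 3.
No, unstable (3 RHP root(s))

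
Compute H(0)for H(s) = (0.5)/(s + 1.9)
DC gain = H(0) = num(0)/den(0) = 0.5/1.9 = 0.2632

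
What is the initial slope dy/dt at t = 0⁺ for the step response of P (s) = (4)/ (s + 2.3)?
IVT: y'(0⁺) = lim_{s→∞} s²·Y(s) = lim_{s→∞} s·P(s).
deg(num) = 0, deg(den) = 1, relative degree = 1, so s·P(s) → (leading num)/(leading den) = 4/1 = 4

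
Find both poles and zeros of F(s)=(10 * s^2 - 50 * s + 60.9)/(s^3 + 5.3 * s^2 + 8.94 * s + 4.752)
Set denominator = 0: s^3 + 5.3*s^2 + 8.94*s + 4.752 = (s + 1.8)(s + 2.4)(s + 1.1) = 0 → Poles: -1.1, -1.8, -2.4
Set numerator = 0: 10*s^2 - 50*s + 60.9 = 10*(s - 2.1)(s - 2.9) = 0 → Zeros: 2.1, 2.9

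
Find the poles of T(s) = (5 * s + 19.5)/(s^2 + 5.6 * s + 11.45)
Set denominator = 0: s^2 + 5.6*s + 11.45 = 0 → Poles: -2.8 + 1.9j, -2.8 - 1.9j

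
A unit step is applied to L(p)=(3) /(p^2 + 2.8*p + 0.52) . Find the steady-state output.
FVT: lim_{t→∞} y(t) = lim_{p→0} p*Y(p) where Y(p) = L(p)/p.
= lim_{p→0} L(p) = L(0) = num(0)/den(0) = 3/0.52 = 5.769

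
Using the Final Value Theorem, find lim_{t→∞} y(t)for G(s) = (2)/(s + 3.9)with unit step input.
FVT: lim_{t→∞} y(t) = lim_{s→0} s*Y(s) where Y(s) = G(s)/s.
= lim_{s→0} G(s) = G(0) = num(0)/den(0) = 2/3.9 = 0.5128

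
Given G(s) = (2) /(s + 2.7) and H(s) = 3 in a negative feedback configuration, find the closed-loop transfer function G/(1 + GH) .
Closed-loop T = G/(1+GH).
Numerator: G_num * H_den = 2.
Denominator: G_den * H_den + G_num * H_num = (s + 2.7) + (6) = s + 8.7.
T(s) = (2)/(s + 8.7)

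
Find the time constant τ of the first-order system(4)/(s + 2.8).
First-order system: τ = -1/pole. Pole = -2.8. τ = -1/(-2.8) = 0.3571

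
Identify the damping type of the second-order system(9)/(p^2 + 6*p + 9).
Standard form: ωn²/(p²+2ζωn·p+ωn²) gives ωn=3, ζ=1.
Critically damped (ζ = 1)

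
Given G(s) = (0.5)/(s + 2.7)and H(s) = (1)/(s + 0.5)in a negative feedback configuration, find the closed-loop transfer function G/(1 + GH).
Closed-loop T = G/(1+GH).
Numerator: G_num * H_den = 0.5*s + 0.25.
Denominator: G_den * H_den + G_num * H_num = (s^2 + 3.2*s + 1.35) + (0.5) = s^2 + 3.2*s + 1.85.
T(s) = (0.5*s + 0.25)/(s^2 + 3.2*s + 1.85)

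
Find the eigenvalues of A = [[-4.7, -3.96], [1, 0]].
Eigenvalues solve det(λI - A) = 0.
Characteristic polynomial: λ^2 + 4.7*λ + 3.96 = 0.
Factor: (λ + 1.1)(λ + 3.6) = 0.
Roots: -1.1, -3.6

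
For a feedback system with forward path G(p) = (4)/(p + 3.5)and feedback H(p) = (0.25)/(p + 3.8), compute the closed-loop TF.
Closed-loop T = G/(1+GH).
Numerator: G_num * H_den = 4*p + 15.2.
Denominator: G_den * H_den + G_num * H_num = (p^2 + 7.3*p + 13.3) + (1) = p^2 + 7.3*p + 14.3.
T(p) = (4*p + 15.2)/(p^2 + 7.3*p + 14.3)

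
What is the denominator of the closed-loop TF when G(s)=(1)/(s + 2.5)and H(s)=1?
Characteristic poly = G_den * H_den + G_num * H_num = (s + 2.5) + (1) = s + 3.5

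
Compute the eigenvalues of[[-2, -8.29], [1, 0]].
Eigenvalues solve det(λI - A) = 0.
Characteristic polynomial: λ^2 + 2*λ + 8.29 = 0.
Roots: -1 + 2.7j, -1 - 2.7j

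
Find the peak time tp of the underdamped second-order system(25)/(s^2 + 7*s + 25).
Standard form: ωn²/(s²+2ζωn·s+ωn²) → ωn = 5, ζ = 0.7.
ωd = ωn·√(1-ζ²) = 5·√(1-0.7²) = 3.571.
tp = π/ωd = π/3.571 = 0.8798 s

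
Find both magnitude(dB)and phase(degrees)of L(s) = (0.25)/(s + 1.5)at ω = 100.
Substitute s = j*100: L(j100) = 3.74916e-05 - 0.00249944j.
|L| = 20*log₁₀(sqrt(Re²+Im²)) = -52.04 dB.
∠L = atan2(Im, Re) = -89.14°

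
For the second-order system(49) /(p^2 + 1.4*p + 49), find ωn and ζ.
Standard form: ωn²/(p²+2ζωn·p+ωn²).
const=49=ωn² → ωn=7, p coeff=1.4=2ζωn → ζ=0.1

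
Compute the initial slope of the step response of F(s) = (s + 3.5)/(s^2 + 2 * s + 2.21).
IVT: y'(0⁺) = lim_{s→∞} s²·Y(s) = lim_{s→∞} s·F(s).
deg(num) = 1, deg(den) = 2, relative degree = 1, so s·F(s) → (leading num)/(leading den) = 1/1 = 1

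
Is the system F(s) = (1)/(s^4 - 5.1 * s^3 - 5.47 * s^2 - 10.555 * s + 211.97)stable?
Denominator: s^4 - 5.1*s^3 - 5.47*s^2 - 10.555*s + 211.97 = (s - 4.7)(s - 4.4)(s^2 + 4*s + 10.25). Poles: -2 + 2.5j, -2 - 2.5j, 4.4, 4.7. All Re(p)<0: No (unstable)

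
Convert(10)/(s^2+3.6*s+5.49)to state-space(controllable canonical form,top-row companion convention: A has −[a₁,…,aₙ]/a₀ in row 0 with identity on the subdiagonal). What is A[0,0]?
Reachable canonical form for den = s^2 + 3.6*s + 5.49: top row of A = -[a₁,a₂,...,aₙ]/a₀, ones on the subdiagonal, zeros elsewhere.
A = [[-3.6, -5.49], [1, 0]].
A[0,0] = -3.6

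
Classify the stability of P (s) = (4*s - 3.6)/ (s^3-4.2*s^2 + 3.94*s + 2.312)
Denominator: s^3 - 4.2*s^2 + 3.94*s + 2.312 = (s + 0.4)(s^2 - 4.6*s + 5.78). Poles: -0.4, 2.3 + 0.7j, 2.3 - 0.7j. Unstable (2 pole(s) in RHP)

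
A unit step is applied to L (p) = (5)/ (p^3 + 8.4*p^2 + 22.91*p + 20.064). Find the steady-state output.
FVT: lim_{t→∞} y(t) = lim_{p→0} p*Y(p) where Y(p) = L(p)/p.
= lim_{p→0} L(p) = L(0) = num(0)/den(0) = 5/20.064 = 0.2492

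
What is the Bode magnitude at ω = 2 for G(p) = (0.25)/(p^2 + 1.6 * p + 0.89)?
Substitute p = j*2: G(j2) = -0.0390466 - 0.0401766j.
|G(j2)| = sqrt(Re² + Im²) = 0.05602.
20*log₁₀(0.05602) = -25.03 dB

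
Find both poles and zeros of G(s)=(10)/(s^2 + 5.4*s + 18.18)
Set denominator = 0: s^2 + 5.4*s + 18.18 = 0 → Poles: -2.7 + 3.3j, -2.7 - 3.3j
Numerator is a nonzero constant (10) → Zeros: none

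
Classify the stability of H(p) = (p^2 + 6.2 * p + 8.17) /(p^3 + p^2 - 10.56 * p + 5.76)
Denominator: p^3 + p^2 - 10.56*p + 5.76 = (p - 0.6)(p + 4)(p - 2.4). Poles: -4, 0.6, 2.4. Unstable (2 pole(s) in RHP)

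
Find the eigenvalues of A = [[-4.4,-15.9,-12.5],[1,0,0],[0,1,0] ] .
Eigenvalues solve det(λI - A) = 0.
Characteristic polynomial: λ^3 + 4.4*λ^2 + 15.9*λ + 12.5 = 0.
Factor: (λ + 1)(λ^2 + 3.4*λ + 12.5) = 0.
Roots: -1, -1.7 + 3.1j, -1.7 - 3.1j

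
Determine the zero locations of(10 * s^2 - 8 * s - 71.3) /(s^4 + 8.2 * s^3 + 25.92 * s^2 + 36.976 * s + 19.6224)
Set numerator = 0: 10*s^2 - 8*s - 71.3 = 10*(s + 2.3)(s - 3.1) = 0 → Zeros: -2.3, 3.1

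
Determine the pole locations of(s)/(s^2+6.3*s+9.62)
Set denominator = 0: s^2 + 6.3*s + 9.62 = (s + 2.6)(s + 3.7) = 0 → Poles: -2.6, -3.7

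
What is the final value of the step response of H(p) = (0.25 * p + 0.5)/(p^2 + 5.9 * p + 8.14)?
FVT: lim_{t→∞} y(t) = lim_{p→0} p*Y(p) where Y(p) = H(p)/p.
= lim_{p→0} H(p) = H(0) = num(0)/den(0) = 0.5/8.14 = 0.06143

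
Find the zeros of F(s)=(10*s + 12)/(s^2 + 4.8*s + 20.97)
Set numerator = 0: 10*s + 12 = 0 → Zeros: -1.2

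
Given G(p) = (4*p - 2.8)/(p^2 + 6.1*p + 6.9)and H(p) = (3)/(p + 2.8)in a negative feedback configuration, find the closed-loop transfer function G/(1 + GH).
Closed-loop T = G/(1+GH).
Numerator: G_num * H_den = 4*p^2 + 8.4*p - 7.84.
Denominator: G_den * H_den + G_num * H_num = (p^3 + 8.9*p^2 + 23.98*p + 19.32) + (12*p - 8.4) = p^3 + 8.9*p^2 + 35.98*p + 10.92.
T(p) = (4*p^2 + 8.4*p - 7.84)/(p^3 + 8.9*p^2 + 35.98*p + 10.92)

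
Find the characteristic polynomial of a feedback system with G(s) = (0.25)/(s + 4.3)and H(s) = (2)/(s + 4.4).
Characteristic poly = G_den * H_den + G_num * H_num = (s^2 + 8.7*s + 18.92) + (0.5) = s^2 + 8.7*s + 19.42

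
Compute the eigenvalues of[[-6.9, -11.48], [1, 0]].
Eigenvalues solve det(λI - A) = 0.
Characteristic polynomial: λ^2 + 6.9*λ + 11.48 = 0.
Factor: (λ + 4.1)(λ + 2.8) = 0.
Roots: -2.8, -4.1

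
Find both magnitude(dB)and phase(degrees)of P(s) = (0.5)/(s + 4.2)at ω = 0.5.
Substitute s = j*0.5: P(j0.5) = 0.117384 - 0.0139743j.
|P| = 20*log₁₀(sqrt(Re²+Im²)) = -18.55 dB.
∠P = atan2(Im, Re) = -6.79°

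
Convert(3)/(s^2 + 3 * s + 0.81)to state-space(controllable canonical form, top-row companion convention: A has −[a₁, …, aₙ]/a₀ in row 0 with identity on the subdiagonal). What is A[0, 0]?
Reachable canonical form for den = s^2 + 3*s + 0.81: top row of A = -[a₁,a₂,...,aₙ]/a₀, ones on the subdiagonal, zeros elsewhere.
A = [[-3, -0.81], [1, 0]].
A[0,0] = -3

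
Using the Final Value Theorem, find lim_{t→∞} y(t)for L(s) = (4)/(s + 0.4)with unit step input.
FVT: lim_{t→∞} y(t) = lim_{s→0} s*Y(s) where Y(s) = L(s)/s.
= lim_{s→0} L(s) = L(0) = num(0)/den(0) = 4/0.4 = 10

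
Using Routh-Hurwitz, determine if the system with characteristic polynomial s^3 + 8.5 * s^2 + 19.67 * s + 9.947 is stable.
Routh array:
s^3: [1, 19.67]; s^2: [8.5, 9.947]; s^1: [18.4998]; s^0: [9.947]
First column: [1, 8.5, 18.4998, 9.947]. Sign changes = 0.
Yes, stable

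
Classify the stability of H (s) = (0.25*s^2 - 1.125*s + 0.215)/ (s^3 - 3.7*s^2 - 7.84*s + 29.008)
Denominator: s^3 - 3.7*s^2 - 7.84*s + 29.008 = (s - 2.8)(s - 3.7)(s + 2.8). Poles: -2.8, 2.8, 3.7. Unstable (2 pole(s) in RHP)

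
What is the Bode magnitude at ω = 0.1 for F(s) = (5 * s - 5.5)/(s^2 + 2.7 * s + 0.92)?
Substitute s = j*0.1: F(j0.1) = -5.40511 + 2.15316j.
|F(j0.1)| = sqrt(Re² + Im²) = 5.818.
20*log₁₀(5.818) = 15.30 dB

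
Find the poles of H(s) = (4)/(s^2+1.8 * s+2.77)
Set denominator = 0: s^2 + 1.8*s + 2.77 = 0 → Poles: -0.9 + 1.4j, -0.9 - 1.4j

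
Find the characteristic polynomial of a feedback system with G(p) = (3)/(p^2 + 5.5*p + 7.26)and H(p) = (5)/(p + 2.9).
Characteristic poly = G_den * H_den + G_num * H_num = (p^3 + 8.4*p^2 + 23.21*p + 21.054) + (15) = p^3 + 8.4*p^2 + 23.21*p + 36.054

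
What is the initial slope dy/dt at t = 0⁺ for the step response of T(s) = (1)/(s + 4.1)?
IVT: y'(0⁺) = lim_{s→∞} s²·Y(s) = lim_{s→∞} s·T(s).
deg(num) = 0, deg(den) = 1, relative degree = 1, so s·T(s) → (leading num)/(leading den) = 1/1 = 1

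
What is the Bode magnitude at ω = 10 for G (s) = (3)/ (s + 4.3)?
Substitute s = j*10: G(j10) = 0.10887 - 0.253186j.
|G(j10)| = sqrt(Re² + Im²) = 0.2756.
20*log₁₀(0.2756) = -11.19 dB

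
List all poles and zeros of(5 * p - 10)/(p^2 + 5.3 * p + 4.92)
Set denominator = 0: p^2 + 5.3*p + 4.92 = (p + 4.1)(p + 1.2) = 0 → Poles: -1.2, -4.1
Set numerator = 0: 5*p - 10 = 0 → Zeros: 2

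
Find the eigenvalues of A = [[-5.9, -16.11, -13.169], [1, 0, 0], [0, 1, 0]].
Eigenvalues solve det(λI - A) = 0.
Characteristic polynomial: λ^3 + 5.9*λ^2 + 16.11*λ + 13.169 = 0.
Factor: (λ + 1.3)(λ^2 + 4.6*λ + 10.13) = 0.
Roots: -1.3, -2.3 + 2.2j, -2.3 - 2.2j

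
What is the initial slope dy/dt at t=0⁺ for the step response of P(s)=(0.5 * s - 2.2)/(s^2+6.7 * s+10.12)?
IVT: y'(0⁺) = lim_{s→∞} s²·Y(s) = lim_{s→∞} s·P(s).
deg(num) = 1, deg(den) = 2, relative degree = 1, so s·P(s) → (leading num)/(leading den) = 0.5/1 = 0.5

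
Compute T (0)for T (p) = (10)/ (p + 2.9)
DC gain = T(0) = num(0)/den(0) = 10/2.9 = 3.448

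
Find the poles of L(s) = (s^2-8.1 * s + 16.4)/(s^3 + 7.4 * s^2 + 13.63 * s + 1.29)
Set denominator = 0: s^3 + 7.4*s^2 + 13.63*s + 1.29 = (s + 3)(s + 0.1)(s + 4.3) = 0 → Poles: -0.1, -3, -4.3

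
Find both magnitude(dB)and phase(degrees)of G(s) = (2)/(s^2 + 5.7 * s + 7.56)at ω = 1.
Substitute s = j*1: G(j1) = 0.173721 - 0.150946j.
|G| = 20*log₁₀(sqrt(Re²+Im²)) = -12.76 dB.
∠G = atan2(Im, Re) = -40.99°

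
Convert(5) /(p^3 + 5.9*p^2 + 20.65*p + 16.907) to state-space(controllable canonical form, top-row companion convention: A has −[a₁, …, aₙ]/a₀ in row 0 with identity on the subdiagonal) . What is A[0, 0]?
Reachable canonical form for den = p^3 + 5.9*p^2 + 20.65*p + 16.907: top row of A = -[a₁,a₂,...,aₙ]/a₀, ones on the subdiagonal, zeros elsewhere.
A = [[-5.9, -20.65, -16.907], [1, 0, 0], [0, 1, 0]].
A[0,0] = -5.9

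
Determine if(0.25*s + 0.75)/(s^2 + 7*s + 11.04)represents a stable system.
Denominator: s^2 + 7*s + 11.04 = (s + 4.6)(s + 2.4). Poles: -2.4, -4.6. All Re(p)<0: Yes (stable)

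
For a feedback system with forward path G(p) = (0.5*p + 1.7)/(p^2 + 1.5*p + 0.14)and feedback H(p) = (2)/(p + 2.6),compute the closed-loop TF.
Closed-loop T = G/(1+GH).
Numerator: G_num * H_den = 0.5*p^2 + 3*p + 4.42.
Denominator: G_den * H_den + G_num * H_num = (p^3 + 4.1*p^2 + 4.04*p + 0.364) + (p + 3.4) = p^3 + 4.1*p^2 + 5.04*p + 3.764.
T(p) = (0.5*p^2 + 3*p + 4.42)/(p^3 + 4.1*p^2 + 5.04*p + 3.764)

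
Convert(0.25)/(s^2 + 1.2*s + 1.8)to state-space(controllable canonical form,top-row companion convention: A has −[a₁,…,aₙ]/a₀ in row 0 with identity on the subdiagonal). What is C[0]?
Reachable canonical form: C = numerator coefficients (right-aligned, zero-padded to length n).
num = 0.25, C = [[0, 0.25]].
C[0] = 0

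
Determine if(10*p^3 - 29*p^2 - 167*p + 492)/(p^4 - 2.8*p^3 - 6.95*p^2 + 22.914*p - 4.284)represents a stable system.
Denominator: p^4 - 2.8*p^3 - 6.95*p^2 + 22.914*p - 4.284 = (p - 0.2)(p + 2.8)(p^2 - 5.4*p + 7.65). Poles: -2.8, 0.2, 2.7 + 0.6j, 2.7 - 0.6j. All Re(p)<0: No (unstable)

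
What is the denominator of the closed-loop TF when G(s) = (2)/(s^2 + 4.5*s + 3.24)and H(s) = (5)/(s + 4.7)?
Characteristic poly = G_den * H_den + G_num * H_num = (s^3 + 9.2*s^2 + 24.39*s + 15.228) + (10) = s^3 + 9.2*s^2 + 24.39*s + 25.228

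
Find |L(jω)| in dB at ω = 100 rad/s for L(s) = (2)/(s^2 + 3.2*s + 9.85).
Substitute s = j*100: L(j100) = -0.000199992 - 6.40605e-06j.
|L(j100)| = sqrt(Re² + Im²) = 0.0002001.
20*log₁₀(0.0002001) = -73.98 dB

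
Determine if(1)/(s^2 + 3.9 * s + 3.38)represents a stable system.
Denominator: s^2 + 3.9*s + 3.38 = (s + 2.6)(s + 1.3). Poles: -1.3, -2.6. All Re(p)<0: Yes (stable)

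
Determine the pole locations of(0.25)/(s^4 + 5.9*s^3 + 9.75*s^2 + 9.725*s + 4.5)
Set denominator = 0: s^4 + 5.9*s^3 + 9.75*s^2 + 9.725*s + 4.5 = (s + 0.9)(s + 4)(s^2 + s + 1.25) = 0 → Poles: -0.5 + 1j, -0.5 - 1j, -0.9, -4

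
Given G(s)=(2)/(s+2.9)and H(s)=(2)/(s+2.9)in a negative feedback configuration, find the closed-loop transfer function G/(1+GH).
Closed-loop T = G/(1+GH).
Numerator: G_num * H_den = 2*s + 5.8.
Denominator: G_den * H_den + G_num * H_num = (s^2 + 5.8*s + 8.41) + (4) = s^2 + 5.8*s + 12.41.
T(s) = (2*s + 5.8)/(s^2 + 5.8*s + 12.41)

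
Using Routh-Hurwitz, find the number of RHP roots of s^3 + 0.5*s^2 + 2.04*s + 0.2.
Routh array:
s^3: [1, 2.04]; s^2: [0.5, 0.2]; s^1: [1.64]; s^0: [0.2]
First column: [1, 0.5, 1.64, 0.2]. Sign changes = RHP roots = 0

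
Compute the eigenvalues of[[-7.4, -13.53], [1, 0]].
Eigenvalues solve det(λI - A) = 0.
Characteristic polynomial: λ^2 + 7.4*λ + 13.53 = 0.
Factor: (λ + 3.3)(λ + 4.1) = 0.
Roots: -3.3, -4.1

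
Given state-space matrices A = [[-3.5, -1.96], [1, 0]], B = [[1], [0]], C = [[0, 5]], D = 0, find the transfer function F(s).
F(s) = C(sI - A)⁻¹B + D.
Characteristic polynomial det(sI - A) = s^2 + 3.5*s + 1.96.
Numerator from C·adj(sI-A)·B + D·det(sI-A) = 5.
F(s) = (5)/(s^2 + 3.5*s + 1.96)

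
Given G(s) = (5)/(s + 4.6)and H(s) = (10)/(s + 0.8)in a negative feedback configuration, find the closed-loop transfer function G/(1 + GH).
Closed-loop T = G/(1+GH).
Numerator: G_num * H_den = 5*s + 4.
Denominator: G_den * H_den + G_num * H_num = (s^2 + 5.4*s + 3.68) + (50) = s^2 + 5.4*s + 53.68.
T(s) = (5*s + 4)/(s^2 + 5.4*s + 53.68)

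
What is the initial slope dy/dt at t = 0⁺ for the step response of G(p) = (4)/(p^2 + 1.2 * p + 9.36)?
IVT: y'(0⁺) = lim_{p→∞} p²·Y(p) = lim_{p→∞} p·G(p).
deg(num) = 0, deg(den) = 2, relative degree = 2 ≥ 2, so p·G(p) → 0. Initial slope = 0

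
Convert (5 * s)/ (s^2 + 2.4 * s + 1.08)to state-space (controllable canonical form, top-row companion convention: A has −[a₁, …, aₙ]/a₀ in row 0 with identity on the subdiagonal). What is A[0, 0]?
Reachable canonical form for den = s^2 + 2.4*s + 1.08: top row of A = -[a₁,a₂,...,aₙ]/a₀, ones on the subdiagonal, zeros elsewhere.
A = [[-2.4, -1.08], [1, 0]].
A[0,0] = -2.4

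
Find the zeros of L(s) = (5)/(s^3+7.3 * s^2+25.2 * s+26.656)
Numerator is a nonzero constant (5) → Zeros: none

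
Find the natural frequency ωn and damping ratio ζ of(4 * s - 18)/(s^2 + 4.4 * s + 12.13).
Underdamped: complex pole -2.2 + 2.7j. ωn = |pole| = 3.483, ζ = -Re(pole)/ωn = 0.6317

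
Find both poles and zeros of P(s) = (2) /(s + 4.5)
Set denominator = 0: s + 4.5 = 0 → Poles: -4.5
Numerator is a nonzero constant (2) → Zeros: none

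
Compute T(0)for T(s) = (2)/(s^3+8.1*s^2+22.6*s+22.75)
DC gain = T(0) = num(0)/den(0) = 2/22.75 = 0.08791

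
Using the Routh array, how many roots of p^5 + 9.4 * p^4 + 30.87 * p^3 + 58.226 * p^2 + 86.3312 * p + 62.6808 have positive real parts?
Routh array:
p^5: [1, 30.87, 86.3312]; p^4: [9.4, 58.226, 62.6808]; p^3: [24.6757, 79.663]; p^2: [27.8791, 62.6808]; p^1: [24.1843]; p^0: [62.6808]
First column: [1, 9.4, 24.6757, 27.8791, 24.1843, 62.6808]. Sign changes = RHP roots = 0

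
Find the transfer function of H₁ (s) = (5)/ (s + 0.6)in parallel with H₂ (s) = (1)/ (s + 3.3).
Parallel: H = H₁ + H₂ = (n₁·d₂ + n₂·d₁)/(d₁·d₂).
n₁·d₂ = 5*s + 16.5. n₂·d₁ = s + 0.6. Sum = 6*s + 17.1. d₁·d₂ = s^2 + 3.9*s + 1.98.
H(s) = (6*s + 17.1)/(s^2 + 3.9*s + 1.98)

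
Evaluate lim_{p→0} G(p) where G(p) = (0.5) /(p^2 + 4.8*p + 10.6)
DC gain = G(0) = num(0)/den(0) = 0.5/10.6 = 0.04717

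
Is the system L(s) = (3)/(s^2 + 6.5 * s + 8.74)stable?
Denominator: s^2 + 6.5*s + 8.74 = (s + 1.9)(s + 4.6). Poles: -1.9, -4.6. All Re(p)<0: Yes (stable)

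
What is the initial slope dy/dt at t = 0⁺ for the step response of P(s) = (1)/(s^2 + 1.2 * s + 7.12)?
IVT: y'(0⁺) = lim_{s→∞} s²·Y(s) = lim_{s→∞} s·P(s).
deg(num) = 0, deg(den) = 2, relative degree = 2 ≥ 2, so s·P(s) → 0. Initial slope = 0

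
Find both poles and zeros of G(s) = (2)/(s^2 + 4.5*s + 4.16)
Set denominator = 0: s^2 + 4.5*s + 4.16 = (s + 3.2)(s + 1.3) = 0 → Poles: -1.3, -3.2
Numerator is a nonzero constant (2) → Zeros: none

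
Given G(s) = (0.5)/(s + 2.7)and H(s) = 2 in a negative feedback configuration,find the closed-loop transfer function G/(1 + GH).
Closed-loop T = G/(1+GH).
Numerator: G_num * H_den = 0.5.
Denominator: G_den * H_den + G_num * H_num = (s + 2.7) + (1) = s + 3.7.
T(s) = (0.5)/(s + 3.7)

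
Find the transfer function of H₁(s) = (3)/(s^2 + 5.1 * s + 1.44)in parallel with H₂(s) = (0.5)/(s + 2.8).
Parallel: H = H₁ + H₂ = (n₁·d₂ + n₂·d₁)/(d₁·d₂).
n₁·d₂ = 3*s + 8.4. n₂·d₁ = 0.5*s^2 + 2.55*s + 0.72. Sum = 0.5*s^2 + 5.55*s + 9.12. d₁·d₂ = s^3 + 7.9*s^2 + 15.72*s + 4.032.
H(s) = (0.5*s^2 + 5.55*s + 9.12)/(s^3 + 7.9*s^2 + 15.72*s + 4.032)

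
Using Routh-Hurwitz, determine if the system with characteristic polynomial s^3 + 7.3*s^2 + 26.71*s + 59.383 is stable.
Routh array:
s^3: [1, 26.71]; s^2: [7.3, 59.383]; s^1: [18.5753]; s^0: [59.383]
First column: [1, 7.3, 18.5753, 59.383]. Sign changes = 0.
Yes, stable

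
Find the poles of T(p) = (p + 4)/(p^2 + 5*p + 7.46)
Set denominator = 0: p^2 + 5*p + 7.46 = 0 → Poles: -2.5 + 1.1j, -2.5 - 1.1j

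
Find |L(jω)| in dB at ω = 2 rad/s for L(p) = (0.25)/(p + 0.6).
Substitute p = j*2: L(j2) = 0.0344037 - 0.114679j.
|L(j2)| = sqrt(Re² + Im²) = 0.1197.
20*log₁₀(0.1197) = -18.44 dB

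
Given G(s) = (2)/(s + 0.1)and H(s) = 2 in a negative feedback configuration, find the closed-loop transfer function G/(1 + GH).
Closed-loop T = G/(1+GH).
Numerator: G_num * H_den = 2.
Denominator: G_den * H_den + G_num * H_num = (s + 0.1) + (4) = s + 4.1.
T(s) = (2)/(s + 4.1)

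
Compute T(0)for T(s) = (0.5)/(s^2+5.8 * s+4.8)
DC gain = T(0) = num(0)/den(0) = 0.5/4.8 = 0.1042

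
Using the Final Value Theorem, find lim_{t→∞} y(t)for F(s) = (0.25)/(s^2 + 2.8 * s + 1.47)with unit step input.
FVT: lim_{t→∞} y(t) = lim_{s→0} s*Y(s) where Y(s) = F(s)/s.
= lim_{s→0} F(s) = F(0) = num(0)/den(0) = 0.25/1.47 = 0.1701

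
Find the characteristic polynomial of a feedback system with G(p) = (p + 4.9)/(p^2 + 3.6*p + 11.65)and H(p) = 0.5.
Characteristic poly = G_den * H_den + G_num * H_num = (p^2 + 3.6*p + 11.65) + (0.5*p + 2.45) = p^2 + 4.1*p + 14.1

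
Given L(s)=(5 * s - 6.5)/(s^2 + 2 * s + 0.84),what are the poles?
Set denominator = 0: s^2 + 2*s + 0.84 = (s + 0.6)(s + 1.4) = 0 → Poles: -0.6, -1.4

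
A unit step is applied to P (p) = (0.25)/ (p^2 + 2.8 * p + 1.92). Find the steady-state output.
FVT: lim_{t→∞} y(t) = lim_{p→0} p*Y(p) where Y(p) = P(p)/p.
= lim_{p→0} P(p) = P(0) = num(0)/den(0) = 0.25/1.92 = 0.1302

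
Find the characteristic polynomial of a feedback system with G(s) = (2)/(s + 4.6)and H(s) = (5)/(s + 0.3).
Characteristic poly = G_den * H_den + G_num * H_num = (s^2 + 4.9*s + 1.38) + (10) = s^2 + 4.9*s + 11.38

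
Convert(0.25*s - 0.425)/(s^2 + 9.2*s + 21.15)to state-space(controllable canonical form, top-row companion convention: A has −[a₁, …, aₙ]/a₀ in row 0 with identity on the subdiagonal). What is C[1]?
Reachable canonical form: C = numerator coefficients (right-aligned, zero-padded to length n).
num = 0.25*s - 0.425, C = [[0.25, -0.425]].
C[1] = -0.425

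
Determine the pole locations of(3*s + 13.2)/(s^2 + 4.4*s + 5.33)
Set denominator = 0: s^2 + 4.4*s + 5.33 = 0 → Poles: -2.2 + 0.7j, -2.2 - 0.7j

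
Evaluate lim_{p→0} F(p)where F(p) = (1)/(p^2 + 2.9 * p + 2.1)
DC gain = F(0) = num(0)/den(0) = 1/2.1 = 0.4762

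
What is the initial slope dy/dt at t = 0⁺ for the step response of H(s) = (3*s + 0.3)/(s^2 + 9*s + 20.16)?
IVT: y'(0⁺) = lim_{s→∞} s²·Y(s) = lim_{s→∞} s·H(s).
deg(num) = 1, deg(den) = 2, relative degree = 1, so s·H(s) → (leading num)/(leading den) = 3/1 = 3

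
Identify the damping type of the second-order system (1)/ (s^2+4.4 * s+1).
Standard form: ωn²/(s²+2ζωn·s+ωn²) gives ωn=1, ζ=2.2.
Overdamped (ζ = 2.2 > 1)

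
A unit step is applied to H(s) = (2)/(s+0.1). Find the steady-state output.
FVT: lim_{t→∞} y(t) = lim_{s→0} s*Y(s) where Y(s) = H(s)/s.
= lim_{s→0} H(s) = H(0) = num(0)/den(0) = 2/0.1 = 20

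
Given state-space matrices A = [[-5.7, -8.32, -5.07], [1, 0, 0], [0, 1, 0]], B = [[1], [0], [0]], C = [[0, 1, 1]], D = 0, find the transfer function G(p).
G(p) = C(pI - A)⁻¹B + D.
Characteristic polynomial det(pI - A) = p^3 + 5.7*p^2 + 8.32*p + 5.07.
Numerator from C·adj(pI-A)·B + D·det(pI-A) = p + 1.
G(p) = (p + 1)/(p^3 + 5.7*p^2 + 8.32*p + 5.07)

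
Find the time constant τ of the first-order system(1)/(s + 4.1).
First-order system: τ = -1/pole. Pole = -4.1. τ = -1/(-4.1) = 0.2439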